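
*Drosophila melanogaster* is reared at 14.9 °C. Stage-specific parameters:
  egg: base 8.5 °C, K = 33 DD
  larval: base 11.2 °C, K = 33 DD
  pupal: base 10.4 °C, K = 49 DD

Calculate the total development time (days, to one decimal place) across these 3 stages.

25.0 days

egg: 33 / (14.9 − 8.5) = 33 / 6.4 = 5.156 d.
larval: 33 / (14.9 − 11.2) = 33 / 3.7 = 8.919 d.
pupal: 49 / (14.9 − 10.4) = 49 / 4.5 = 10.889 d.
Sum = 24.964 ≈ 25.0 days.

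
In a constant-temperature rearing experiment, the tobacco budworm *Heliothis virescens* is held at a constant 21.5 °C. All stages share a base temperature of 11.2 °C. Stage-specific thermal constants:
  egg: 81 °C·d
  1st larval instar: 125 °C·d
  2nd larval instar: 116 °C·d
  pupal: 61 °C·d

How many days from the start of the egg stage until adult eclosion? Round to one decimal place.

37.2 days

Daily accumulation at 21.5 °C = 21.5 − 11.2 = 10.3 DD/day.
Total K = 81 + 125 + 116 + 61 = 383 DD.
Total duration = 383 / 10.3 = 37.184 ≈ 37.2 days.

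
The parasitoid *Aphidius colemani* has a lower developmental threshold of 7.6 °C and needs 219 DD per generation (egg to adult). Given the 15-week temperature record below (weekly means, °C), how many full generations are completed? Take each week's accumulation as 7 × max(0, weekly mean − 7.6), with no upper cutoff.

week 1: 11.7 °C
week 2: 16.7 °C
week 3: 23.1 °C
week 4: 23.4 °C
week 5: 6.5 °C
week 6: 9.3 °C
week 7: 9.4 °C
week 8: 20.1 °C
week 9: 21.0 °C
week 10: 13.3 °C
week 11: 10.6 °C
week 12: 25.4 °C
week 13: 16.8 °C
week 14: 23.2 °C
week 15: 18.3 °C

Weekly DD (7 × max(0, T̄ − 7.6)): 28.7, 63.7, 108.5, 110.6, 0.0, 11.9, 12.6, 87.5, 93.8, 39.9, 21.0, 124.6, 64.4, 109.2, 74.9.
Season total = 951.3 DD.
Complete generations = ⌊951.3 / 219⌋ = 4.

4 generations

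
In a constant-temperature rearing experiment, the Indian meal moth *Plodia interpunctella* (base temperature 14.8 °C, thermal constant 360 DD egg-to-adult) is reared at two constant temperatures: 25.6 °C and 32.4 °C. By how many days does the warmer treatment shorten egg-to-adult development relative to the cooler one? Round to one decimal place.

At 25.6 °C: 360 / (25.6 − 14.8) = 360 / 10.8 = 33.333 d.
At 32.4 °C: 360 / (32.4 − 14.8) = 360 / 17.6 = 20.455 d.
Difference = |33.333 − 20.455| = 12.879 ≈ 12.9 days.

12.9 days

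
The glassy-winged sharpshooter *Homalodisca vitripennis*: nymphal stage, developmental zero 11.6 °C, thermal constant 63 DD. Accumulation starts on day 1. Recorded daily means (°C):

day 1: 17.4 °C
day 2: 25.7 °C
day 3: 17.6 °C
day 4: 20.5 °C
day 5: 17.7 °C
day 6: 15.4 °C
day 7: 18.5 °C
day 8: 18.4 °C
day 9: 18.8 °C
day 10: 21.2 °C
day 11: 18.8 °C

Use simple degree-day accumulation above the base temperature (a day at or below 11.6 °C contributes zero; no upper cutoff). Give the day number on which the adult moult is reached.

Daily DD above 11.6 °C: 5.8, 14.1, 6.0, 8.9, 6.1, 3.8, 6.9, 6.8, 7.2, 9.6, 7.2.
Cumulative: 5.8, 19.9, 25.9, 34.8, 40.9, 44.7, 51.6, 58.4, 65.6, 75.2, 82.4.
The total first reaches 63 DD on day 9.

day 9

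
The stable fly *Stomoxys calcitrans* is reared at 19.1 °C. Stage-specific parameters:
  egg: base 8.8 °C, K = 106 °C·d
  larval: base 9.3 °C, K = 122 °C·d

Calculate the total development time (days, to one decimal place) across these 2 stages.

egg: 106 / (19.1 − 8.8) = 106 / 10.3 = 10.291 d.
larval: 122 / (19.1 − 9.3) = 122 / 9.8 = 12.449 d.
Sum = 22.740 ≈ 22.7 days.

22.7 days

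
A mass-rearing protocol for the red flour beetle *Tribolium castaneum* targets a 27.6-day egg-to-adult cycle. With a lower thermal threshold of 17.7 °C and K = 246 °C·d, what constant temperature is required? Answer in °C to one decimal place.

26.6 °C

Required daily accumulation = 246 / 27.6 = 8.913 DD/day.
T = T_base + 8.913 = 17.7 + 8.913 = 26.613 ≈ 26.6 °C.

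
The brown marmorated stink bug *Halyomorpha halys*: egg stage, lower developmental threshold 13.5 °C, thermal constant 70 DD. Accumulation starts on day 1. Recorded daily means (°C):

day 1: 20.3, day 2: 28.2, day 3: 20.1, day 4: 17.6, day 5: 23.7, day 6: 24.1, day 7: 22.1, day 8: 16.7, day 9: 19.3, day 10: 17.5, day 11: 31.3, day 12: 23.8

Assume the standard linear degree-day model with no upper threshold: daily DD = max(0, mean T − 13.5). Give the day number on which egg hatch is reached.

Daily DD above 13.5 °C: 6.8, 14.7, 6.6, 4.1, 10.2, 10.6, 8.6, 3.2, 5.8, 4.0, 17.8, 10.3.
Cumulative: 6.8, 21.5, 28.1, 32.2, 42.4, 53.0, 61.6, 64.8, 70.6, 74.6, 92.4, 102.7.
The total first reaches 70 DD on day 9.

day 9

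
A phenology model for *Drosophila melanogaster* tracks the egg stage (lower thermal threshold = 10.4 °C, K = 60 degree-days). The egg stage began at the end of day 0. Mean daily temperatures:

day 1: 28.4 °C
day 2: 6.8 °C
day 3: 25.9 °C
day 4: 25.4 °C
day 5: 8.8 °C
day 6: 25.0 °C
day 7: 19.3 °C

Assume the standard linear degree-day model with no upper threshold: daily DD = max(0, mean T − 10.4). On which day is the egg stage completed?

Daily DD above 10.4 °C: 18.0, 0.0, 15.5, 15.0, 0.0, 14.6, 8.9.
Cumulative: 18.0, 18.0, 33.5, 48.5, 48.5, 63.1, 72.0.
The total first reaches 60 DD on day 6.

day 6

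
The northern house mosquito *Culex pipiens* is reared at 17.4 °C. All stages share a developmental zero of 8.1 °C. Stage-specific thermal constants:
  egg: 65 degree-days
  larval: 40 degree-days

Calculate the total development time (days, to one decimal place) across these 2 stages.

Daily accumulation at 17.4 °C = 17.4 − 8.1 = 9.3 DD/day.
Total K = 65 + 40 = 105 DD.
Total duration = 105 / 9.3 = 11.290 ≈ 11.3 days.

11.3 days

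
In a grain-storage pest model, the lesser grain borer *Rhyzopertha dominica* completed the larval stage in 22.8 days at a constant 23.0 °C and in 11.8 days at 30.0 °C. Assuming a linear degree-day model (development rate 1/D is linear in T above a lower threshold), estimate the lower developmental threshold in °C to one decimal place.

Equal thermal constants: D₁(T₁ − T_b) = D₂(T₂ − T_b).
22.8·(23.0 − T_b) = 11.8·(30.0 − T_b)
T_b = (22.8·23.0 − 11.8·30.0) / (22.8 − 11.8) = 170.40 / 11.0 = 15.491 °C ≈ 15.5 °C.

15.5 °C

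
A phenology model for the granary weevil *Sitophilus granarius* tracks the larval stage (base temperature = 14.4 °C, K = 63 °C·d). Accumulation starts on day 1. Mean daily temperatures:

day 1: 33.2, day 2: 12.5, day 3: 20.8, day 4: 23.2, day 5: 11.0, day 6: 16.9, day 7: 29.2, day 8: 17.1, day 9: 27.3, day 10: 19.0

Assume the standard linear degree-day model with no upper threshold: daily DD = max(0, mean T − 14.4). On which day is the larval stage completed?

day 9

Daily DD above 14.4 °C: 18.8, 0.0, 6.4, 8.8, 0.0, 2.5, 14.8, 2.7, 12.9, 4.6.
Cumulative: 18.8, 18.8, 25.2, 34.0, 34.0, 36.5, 51.3, 54.0, 66.9, 71.5.
The total first reaches 63 DD on day 9.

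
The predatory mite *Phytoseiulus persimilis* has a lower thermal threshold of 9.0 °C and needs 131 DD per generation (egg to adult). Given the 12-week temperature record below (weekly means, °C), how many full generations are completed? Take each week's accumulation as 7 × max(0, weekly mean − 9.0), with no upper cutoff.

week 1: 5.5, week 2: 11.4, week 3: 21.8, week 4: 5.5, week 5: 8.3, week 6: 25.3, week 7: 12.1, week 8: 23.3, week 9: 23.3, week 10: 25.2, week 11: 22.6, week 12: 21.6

5 generations

Weekly DD (7 × max(0, T̄ − 9.0)): 0.0, 16.8, 89.6, 0.0, 0.0, 114.1, 21.7, 100.1, 100.1, 113.4, 95.2, 88.2.
Season total = 739.2 DD.
Complete generations = ⌊739.2 / 131⌋ = 5.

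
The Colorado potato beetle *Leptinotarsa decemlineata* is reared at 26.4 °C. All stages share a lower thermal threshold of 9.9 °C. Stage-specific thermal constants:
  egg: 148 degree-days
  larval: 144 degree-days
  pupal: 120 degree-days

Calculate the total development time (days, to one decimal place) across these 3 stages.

Daily accumulation at 26.4 °C = 26.4 − 9.9 = 16.5 DD/day.
Total K = 148 + 144 + 120 = 412 DD.
Total duration = 412 / 16.5 = 24.970 ≈ 25.0 days.

25.0 days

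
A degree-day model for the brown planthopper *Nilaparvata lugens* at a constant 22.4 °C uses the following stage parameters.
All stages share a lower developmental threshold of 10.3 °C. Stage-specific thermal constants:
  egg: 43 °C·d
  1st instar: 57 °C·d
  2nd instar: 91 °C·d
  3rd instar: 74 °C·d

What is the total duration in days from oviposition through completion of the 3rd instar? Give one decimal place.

21.9 days

Daily accumulation at 22.4 °C = 22.4 − 10.3 = 12.1 DD/day.
Total K = 43 + 57 + 91 + 74 = 265 DD.
Total duration = 265 / 12.1 = 21.901 ≈ 21.9 days.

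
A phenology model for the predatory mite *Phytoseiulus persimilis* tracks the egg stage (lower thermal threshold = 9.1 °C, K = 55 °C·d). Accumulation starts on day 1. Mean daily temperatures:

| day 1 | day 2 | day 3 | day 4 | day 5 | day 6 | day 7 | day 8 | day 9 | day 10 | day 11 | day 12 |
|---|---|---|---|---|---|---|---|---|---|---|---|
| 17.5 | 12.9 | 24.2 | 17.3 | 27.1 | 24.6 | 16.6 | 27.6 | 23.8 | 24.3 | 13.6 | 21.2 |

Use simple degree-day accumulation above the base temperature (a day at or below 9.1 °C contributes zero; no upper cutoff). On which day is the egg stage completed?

Daily DD above 9.1 °C: 8.4, 3.8, 15.1, 8.2, 18.0, 15.5, 7.5, 18.5, 14.7, 15.2, 4.5, 12.1.
Cumulative: 8.4, 12.2, 27.3, 35.5, 53.5, 69.0, 76.5, 95.0, 109.7, 124.9, 129.4, 141.5.
The total first reaches 55 DD on day 6.

day 6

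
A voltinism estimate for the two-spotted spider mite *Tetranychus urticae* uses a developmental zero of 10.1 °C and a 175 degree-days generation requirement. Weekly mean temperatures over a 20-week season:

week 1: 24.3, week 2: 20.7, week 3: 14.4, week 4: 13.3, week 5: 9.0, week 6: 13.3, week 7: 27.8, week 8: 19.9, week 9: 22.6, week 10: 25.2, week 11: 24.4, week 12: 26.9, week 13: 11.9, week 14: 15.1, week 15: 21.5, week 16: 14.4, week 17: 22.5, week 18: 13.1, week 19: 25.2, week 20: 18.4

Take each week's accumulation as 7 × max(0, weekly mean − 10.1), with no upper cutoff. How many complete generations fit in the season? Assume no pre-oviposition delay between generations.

Weekly DD (7 × max(0, T̄ − 10.1)): 99.4, 74.2, 30.1, 22.4, 0.0, 22.4, 123.9, 68.6, 87.5, 105.7, 100.1, 117.6, 12.6, 35.0, 79.8, 30.1, 86.8, 21.0, 105.7, 58.1.
Season total = 1281.0 DD.
Complete generations = ⌊1281.0 / 175⌋ = 7.

7 generations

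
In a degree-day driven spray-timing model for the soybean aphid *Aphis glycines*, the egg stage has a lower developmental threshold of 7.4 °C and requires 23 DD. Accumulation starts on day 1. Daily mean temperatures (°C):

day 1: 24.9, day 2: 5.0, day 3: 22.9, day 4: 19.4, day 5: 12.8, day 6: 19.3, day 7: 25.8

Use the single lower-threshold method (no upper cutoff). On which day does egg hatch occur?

day 3

Daily DD above 7.4 °C: 17.5, 0.0, 15.5, 12.0, 5.4, 11.9, 18.4.
Cumulative: 17.5, 17.5, 33.0, 45.0, 50.4, 62.3, 80.7.
The total first reaches 23 DD on day 3.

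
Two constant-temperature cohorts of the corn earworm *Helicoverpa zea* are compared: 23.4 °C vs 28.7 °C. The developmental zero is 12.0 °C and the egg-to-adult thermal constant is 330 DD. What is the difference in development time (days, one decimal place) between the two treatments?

9.2 days

At 23.4 °C: 330 / (23.4 − 12.0) = 330 / 11.4 = 28.947 d.
At 28.7 °C: 330 / (28.7 − 12.0) = 330 / 16.7 = 19.760 d.
Difference = |28.947 − 19.760| = 9.187 ≈ 9.2 days.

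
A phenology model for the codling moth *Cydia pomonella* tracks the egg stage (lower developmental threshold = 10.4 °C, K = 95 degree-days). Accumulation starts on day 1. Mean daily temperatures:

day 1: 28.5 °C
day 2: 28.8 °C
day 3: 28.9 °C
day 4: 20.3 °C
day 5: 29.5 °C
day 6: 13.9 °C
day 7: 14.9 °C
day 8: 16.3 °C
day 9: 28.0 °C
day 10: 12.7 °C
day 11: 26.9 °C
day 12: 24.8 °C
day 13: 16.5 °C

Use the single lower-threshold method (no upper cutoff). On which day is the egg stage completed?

day 8

Daily DD above 10.4 °C: 18.1, 18.4, 18.5, 9.9, 19.1, 3.5, 4.5, 5.9, 17.6, 2.3, 16.5, 14.4, 6.1.
Cumulative: 18.1, 36.5, 55.0, 64.9, 84.0, 87.5, 92.0, 97.9, 115.5, 117.8, 134.3, 148.7, 154.8.
The total first reaches 95 DD on day 8.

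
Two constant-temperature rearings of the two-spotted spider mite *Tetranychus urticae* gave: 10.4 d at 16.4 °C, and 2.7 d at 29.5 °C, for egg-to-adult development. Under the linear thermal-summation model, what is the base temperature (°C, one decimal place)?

11.8 °C

Linear rate model ⇒ the product D·(T − T_b) is constant across temperatures.
10.4·(16.4 − T_b) = 2.7·(29.5 − T_b)
T_b = (10.4·16.4 − 2.7·29.5) / (10.4 − 2.7) = 90.91 / 7.7 = 11.806 °C ≈ 11.8 °C.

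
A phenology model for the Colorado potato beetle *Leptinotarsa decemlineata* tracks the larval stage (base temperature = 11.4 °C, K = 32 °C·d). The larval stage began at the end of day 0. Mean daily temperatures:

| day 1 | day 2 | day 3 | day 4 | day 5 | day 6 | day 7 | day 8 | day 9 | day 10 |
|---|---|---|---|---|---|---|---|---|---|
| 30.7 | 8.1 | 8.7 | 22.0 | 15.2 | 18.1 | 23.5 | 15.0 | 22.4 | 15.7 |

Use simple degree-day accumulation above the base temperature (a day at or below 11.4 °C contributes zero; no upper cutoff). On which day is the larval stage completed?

Daily DD above 11.4 °C: 19.3, 0.0, 0.0, 10.6, 3.8, 6.7, 12.1, 3.6, 11.0, 4.3.
Cumulative: 19.3, 19.3, 19.3, 29.9, 33.7, 40.4, 52.5, 56.1, 67.1, 71.4.
The total first reaches 32 DD on day 5.

day 5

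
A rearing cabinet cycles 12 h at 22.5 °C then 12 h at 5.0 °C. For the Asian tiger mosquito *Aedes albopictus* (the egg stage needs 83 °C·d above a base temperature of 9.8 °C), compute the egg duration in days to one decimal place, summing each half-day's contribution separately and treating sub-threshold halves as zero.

13.1 days

Day half: max(0, 22.5 − 9.8) × 0.5 = 12.7 × 0.5 = 6.35 DD.
Night half: max(0, 5.0 − 9.8) × 0.5 = 0.0 × 0.5 = 0.00 DD.
Per 24 h: 6.35 DD/day.
Duration = 83 / 6.35 = 13.071 ≈ 13.1 days.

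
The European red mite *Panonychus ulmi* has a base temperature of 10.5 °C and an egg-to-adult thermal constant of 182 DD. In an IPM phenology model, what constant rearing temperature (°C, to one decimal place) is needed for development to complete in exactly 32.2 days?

16.2 °C

Required daily accumulation = 182 / 32.2 = 5.652 DD/day.
T = T_base + 5.652 = 10.5 + 5.652 = 16.152 ≈ 16.2 °C.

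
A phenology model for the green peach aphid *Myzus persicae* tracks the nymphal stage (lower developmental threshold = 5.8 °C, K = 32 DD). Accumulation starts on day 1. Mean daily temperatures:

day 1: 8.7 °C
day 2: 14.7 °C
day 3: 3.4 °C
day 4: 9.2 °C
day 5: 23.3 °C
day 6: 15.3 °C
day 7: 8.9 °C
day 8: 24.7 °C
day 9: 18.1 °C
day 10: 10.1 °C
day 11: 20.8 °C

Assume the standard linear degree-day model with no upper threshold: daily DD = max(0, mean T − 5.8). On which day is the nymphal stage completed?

day 5

Daily DD above 5.8 °C: 2.9, 8.9, 0.0, 3.4, 17.5, 9.5, 3.1, 18.9, 12.3, 4.3, 15.0.
Cumulative: 2.9, 11.8, 11.8, 15.2, 32.7, 42.2, 45.3, 64.2, 76.5, 80.8, 95.8.
The total first reaches 32 DD on day 5.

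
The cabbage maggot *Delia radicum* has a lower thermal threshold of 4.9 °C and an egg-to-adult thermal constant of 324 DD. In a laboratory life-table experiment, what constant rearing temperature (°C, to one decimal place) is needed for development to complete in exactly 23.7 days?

Required daily accumulation = 324 / 23.7 = 13.671 DD/day.
T = T_base + 13.671 = 4.9 + 13.671 = 18.571 ≈ 18.6 °C.

18.6 °C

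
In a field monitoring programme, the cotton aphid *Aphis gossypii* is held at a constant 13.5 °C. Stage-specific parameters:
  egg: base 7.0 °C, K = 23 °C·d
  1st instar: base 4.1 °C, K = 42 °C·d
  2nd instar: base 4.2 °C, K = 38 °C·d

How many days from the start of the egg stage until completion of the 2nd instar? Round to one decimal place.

12.1 days

egg: 23 / (13.5 − 7.0) = 23 / 6.5 = 3.538 d.
1st instar: 42 / (13.5 − 4.1) = 42 / 9.4 = 4.468 d.
2nd instar: 38 / (13.5 − 4.2) = 38 / 9.3 = 4.086 d.
Sum = 12.093 ≈ 12.1 days.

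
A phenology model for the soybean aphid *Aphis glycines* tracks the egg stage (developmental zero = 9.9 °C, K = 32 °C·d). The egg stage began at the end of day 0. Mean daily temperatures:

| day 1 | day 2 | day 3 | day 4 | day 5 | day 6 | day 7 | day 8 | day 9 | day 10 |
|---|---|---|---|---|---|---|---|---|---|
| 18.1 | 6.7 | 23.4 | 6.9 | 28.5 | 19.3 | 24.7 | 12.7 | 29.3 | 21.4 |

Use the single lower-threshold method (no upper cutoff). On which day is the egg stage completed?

Daily DD above 9.9 °C: 8.2, 0.0, 13.5, 0.0, 18.6, 9.4, 14.8, 2.8, 19.4, 11.5.
Cumulative: 8.2, 8.2, 21.7, 21.7, 40.3, 49.7, 64.5, 67.3, 86.7, 98.2.
The total first reaches 32 DD on day 5.

day 5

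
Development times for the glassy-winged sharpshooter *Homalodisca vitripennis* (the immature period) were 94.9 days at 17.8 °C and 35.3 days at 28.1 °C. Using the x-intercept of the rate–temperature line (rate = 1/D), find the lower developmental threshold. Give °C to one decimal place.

11.7 °C

Under the model K = D·(T − T_b), so D₁·(T₁ − T_b) = D₂·(T₂ − T_b).
94.9·(17.8 − T_b) = 35.3·(28.1 − T_b)
T_b = (94.9·17.8 − 35.3·28.1) / (94.9 − 35.3) = 697.29 / 59.6 = 11.699 °C ≈ 11.7 °C.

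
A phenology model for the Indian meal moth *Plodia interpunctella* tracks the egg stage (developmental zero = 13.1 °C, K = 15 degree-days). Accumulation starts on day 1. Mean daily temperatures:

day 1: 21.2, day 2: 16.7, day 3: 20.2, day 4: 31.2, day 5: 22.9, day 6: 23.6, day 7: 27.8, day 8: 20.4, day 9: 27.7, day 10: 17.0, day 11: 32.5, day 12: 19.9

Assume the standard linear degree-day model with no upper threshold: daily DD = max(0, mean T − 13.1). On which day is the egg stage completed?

day 3

Daily DD above 13.1 °C: 8.1, 3.6, 7.1, 18.1, 9.8, 10.5, 14.7, 7.3, 14.6, 3.9, 19.4, 6.8.
Cumulative: 8.1, 11.7, 18.8, 36.9, 46.7, 57.2, 71.9, 79.2, 93.8, 97.7, 117.1, 123.9.
The total first reaches 15 DD on day 3.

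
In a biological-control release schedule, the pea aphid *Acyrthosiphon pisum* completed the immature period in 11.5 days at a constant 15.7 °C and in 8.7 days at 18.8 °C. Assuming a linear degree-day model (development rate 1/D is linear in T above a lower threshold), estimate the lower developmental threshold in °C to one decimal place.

Under the model K = D·(T − T_b), so D₁·(T₁ − T_b) = D₂·(T₂ − T_b).
11.5·(15.7 − T_b) = 8.7·(18.8 − T_b)
T_b = (11.5·15.7 − 8.7·18.8) / (11.5 − 8.7) = 16.99 / 2.8 = 6.068 °C ≈ 6.1 °C.

6.1 °C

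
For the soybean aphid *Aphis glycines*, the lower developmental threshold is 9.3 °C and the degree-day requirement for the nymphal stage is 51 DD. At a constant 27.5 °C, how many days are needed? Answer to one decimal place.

Daily accumulation = 27.5 − 9.3 = 18.2 DD/day.
Duration = 51 / 18.2 = 2.802 ≈ 2.8 days.

2.8 days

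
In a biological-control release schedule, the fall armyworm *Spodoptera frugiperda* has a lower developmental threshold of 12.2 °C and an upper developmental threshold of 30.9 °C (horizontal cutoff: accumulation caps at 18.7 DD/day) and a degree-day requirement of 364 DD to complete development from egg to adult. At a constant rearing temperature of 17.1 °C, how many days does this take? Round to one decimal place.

74.3 days

Daily accumulation = 17.1 − 12.2 = 4.9 DD/day.
Duration = 364 / 4.9 = 74.286 ≈ 74.3 days.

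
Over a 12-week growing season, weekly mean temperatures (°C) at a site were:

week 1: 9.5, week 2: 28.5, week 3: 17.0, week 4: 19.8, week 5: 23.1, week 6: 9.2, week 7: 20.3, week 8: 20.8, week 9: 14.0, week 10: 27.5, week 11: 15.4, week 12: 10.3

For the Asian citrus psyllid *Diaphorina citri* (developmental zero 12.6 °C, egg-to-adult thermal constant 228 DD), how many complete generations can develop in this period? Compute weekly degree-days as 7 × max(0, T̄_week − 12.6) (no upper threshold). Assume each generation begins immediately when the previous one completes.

2 generations

Weekly DD (7 × max(0, T̄ − 12.6)): 0.0, 111.3, 30.8, 50.4, 73.5, 0.0, 53.9, 57.4, 9.8, 104.3, 19.6, 0.0.
Season total = 511.0 DD.
Complete generations = ⌊511.0 / 228⌋ = 2.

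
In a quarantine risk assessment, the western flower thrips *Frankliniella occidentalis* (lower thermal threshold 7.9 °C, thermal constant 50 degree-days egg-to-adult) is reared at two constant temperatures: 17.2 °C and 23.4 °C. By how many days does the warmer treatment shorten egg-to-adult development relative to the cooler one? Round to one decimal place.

At 17.2 °C: 50 / (17.2 − 7.9) = 50 / 9.3 = 5.376 d.
At 23.4 °C: 50 / (23.4 − 7.9) = 50 / 15.5 = 3.226 d.
Difference = |5.376 − 3.226| = 2.151 ≈ 2.2 days.

2.2 days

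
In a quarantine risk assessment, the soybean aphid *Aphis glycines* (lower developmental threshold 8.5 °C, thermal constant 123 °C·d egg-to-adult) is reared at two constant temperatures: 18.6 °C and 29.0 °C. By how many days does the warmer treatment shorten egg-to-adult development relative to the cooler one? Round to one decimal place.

6.2 days

At 18.6 °C: 123 / (18.6 − 8.5) = 123 / 10.1 = 12.178 d.
At 29.0 °C: 123 / (29.0 − 8.5) = 123 / 20.5 = 6.000 d.
Difference = |12.178 − 6.000| = 6.178 ≈ 6.2 days.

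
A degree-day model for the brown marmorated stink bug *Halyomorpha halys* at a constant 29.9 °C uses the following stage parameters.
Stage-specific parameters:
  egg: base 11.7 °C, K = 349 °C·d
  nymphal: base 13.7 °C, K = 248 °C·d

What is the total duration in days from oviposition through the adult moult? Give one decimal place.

egg: 349 / (29.9 − 11.7) = 349 / 18.2 = 19.176 d.
nymphal: 248 / (29.9 − 13.7) = 248 / 16.2 = 15.309 d.
Sum = 34.484 ≈ 34.5 days.

34.5 days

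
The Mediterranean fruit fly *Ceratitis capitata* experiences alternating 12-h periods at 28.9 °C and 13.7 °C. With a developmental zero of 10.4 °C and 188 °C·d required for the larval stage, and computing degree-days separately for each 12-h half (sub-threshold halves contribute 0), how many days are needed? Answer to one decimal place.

Day half: max(0, 28.9 − 10.4) × 0.5 = 18.5 × 0.5 = 9.25 DD.
Night half: max(0, 13.7 − 10.4) × 0.5 = 3.3 × 0.5 = 1.65 DD.
Per 24 h: 10.90 DD/day.
Duration = 188 / 10.90 = 17.248 ≈ 17.2 days.

17.2 days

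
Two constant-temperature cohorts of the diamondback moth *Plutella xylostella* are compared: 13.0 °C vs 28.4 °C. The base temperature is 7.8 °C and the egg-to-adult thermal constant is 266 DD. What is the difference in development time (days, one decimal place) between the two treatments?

At 13.0 °C: 266 / (13.0 − 7.8) = 266 / 5.2 = 51.154 d.
At 28.4 °C: 266 / (28.4 − 7.8) = 266 / 20.6 = 12.913 d.
Difference = |51.154 − 12.913| = 38.241 ≈ 38.2 days.

38.2 days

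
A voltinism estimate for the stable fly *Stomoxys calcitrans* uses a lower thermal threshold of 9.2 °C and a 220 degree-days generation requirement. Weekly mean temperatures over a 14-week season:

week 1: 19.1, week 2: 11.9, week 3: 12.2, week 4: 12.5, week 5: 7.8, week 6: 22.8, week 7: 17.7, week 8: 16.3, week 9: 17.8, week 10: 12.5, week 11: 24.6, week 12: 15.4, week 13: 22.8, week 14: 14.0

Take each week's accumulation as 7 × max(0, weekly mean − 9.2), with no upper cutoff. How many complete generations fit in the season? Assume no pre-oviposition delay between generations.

Weekly DD (7 × max(0, T̄ − 9.2)): 69.3, 18.9, 21.0, 23.1, 0.0, 95.2, 59.5, 49.7, 60.2, 23.1, 107.8, 43.4, 95.2, 33.6.
Season total = 700.0 DD.
Complete generations = ⌊700.0 / 220⌋ = 3.

3 generations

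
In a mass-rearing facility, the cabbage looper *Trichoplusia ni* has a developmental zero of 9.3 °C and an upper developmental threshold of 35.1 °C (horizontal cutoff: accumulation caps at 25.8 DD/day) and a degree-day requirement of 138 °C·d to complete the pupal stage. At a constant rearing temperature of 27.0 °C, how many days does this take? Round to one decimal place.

Daily accumulation = 27.0 − 9.3 = 17.7 DD/day.
Duration = 138 / 17.7 = 7.797 ≈ 7.8 days.

7.8 days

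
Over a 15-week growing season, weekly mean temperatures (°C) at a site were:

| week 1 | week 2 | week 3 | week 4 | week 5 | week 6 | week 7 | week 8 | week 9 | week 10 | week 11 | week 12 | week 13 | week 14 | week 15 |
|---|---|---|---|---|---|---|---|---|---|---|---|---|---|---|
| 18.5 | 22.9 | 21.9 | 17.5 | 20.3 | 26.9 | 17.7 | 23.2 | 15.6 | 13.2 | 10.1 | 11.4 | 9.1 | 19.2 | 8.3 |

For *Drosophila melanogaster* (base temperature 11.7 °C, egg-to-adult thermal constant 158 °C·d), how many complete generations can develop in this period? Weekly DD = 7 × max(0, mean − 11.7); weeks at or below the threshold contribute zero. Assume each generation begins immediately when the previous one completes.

Weekly DD (7 × max(0, T̄ − 11.7)): 47.6, 78.4, 71.4, 40.6, 60.2, 106.4, 42.0, 80.5, 27.3, 10.5, 0.0, 0.0, 0.0, 52.5, 0.0.
Season total = 617.4 DD.
Complete generations = ⌊617.4 / 158⌋ = 3.

3 generations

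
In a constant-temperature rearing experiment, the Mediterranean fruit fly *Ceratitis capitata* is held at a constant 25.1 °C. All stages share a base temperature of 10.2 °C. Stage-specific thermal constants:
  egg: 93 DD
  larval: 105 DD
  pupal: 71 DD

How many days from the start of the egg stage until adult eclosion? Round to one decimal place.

18.1 days

Daily accumulation at 25.1 °C = 25.1 − 10.2 = 14.9 DD/day.
Total K = 93 + 105 + 71 = 269 DD.
Total duration = 269 / 14.9 = 18.054 ≈ 18.1 days.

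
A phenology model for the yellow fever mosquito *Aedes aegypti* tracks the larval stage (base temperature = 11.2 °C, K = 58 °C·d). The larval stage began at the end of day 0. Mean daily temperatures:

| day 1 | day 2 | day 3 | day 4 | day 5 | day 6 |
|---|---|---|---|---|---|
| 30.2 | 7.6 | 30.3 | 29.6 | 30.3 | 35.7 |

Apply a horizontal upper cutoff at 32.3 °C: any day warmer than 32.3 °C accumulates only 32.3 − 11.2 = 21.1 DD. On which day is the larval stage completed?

day 5

Daily DD above 11.2 °C (capped at 21.1): 19.0, 0.0, 19.1, 18.4, 19.1, 21.1.
Cumulative: 19.0, 19.0, 38.1, 56.5, 75.6, 96.7.
The total first reaches 58 DD on day 5.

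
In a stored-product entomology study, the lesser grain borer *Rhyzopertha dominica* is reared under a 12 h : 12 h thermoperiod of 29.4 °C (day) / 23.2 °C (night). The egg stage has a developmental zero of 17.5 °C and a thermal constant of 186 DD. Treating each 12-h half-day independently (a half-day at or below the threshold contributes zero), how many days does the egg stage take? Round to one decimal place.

Day half: max(0, 29.4 − 17.5) × 0.5 = 11.9 × 0.5 = 5.95 DD.
Night half: max(0, 23.2 − 17.5) × 0.5 = 5.7 × 0.5 = 2.85 DD.
Per 24 h: 8.80 DD/day.
Duration = 186 / 8.80 = 21.136 ≈ 21.1 days.

21.1 days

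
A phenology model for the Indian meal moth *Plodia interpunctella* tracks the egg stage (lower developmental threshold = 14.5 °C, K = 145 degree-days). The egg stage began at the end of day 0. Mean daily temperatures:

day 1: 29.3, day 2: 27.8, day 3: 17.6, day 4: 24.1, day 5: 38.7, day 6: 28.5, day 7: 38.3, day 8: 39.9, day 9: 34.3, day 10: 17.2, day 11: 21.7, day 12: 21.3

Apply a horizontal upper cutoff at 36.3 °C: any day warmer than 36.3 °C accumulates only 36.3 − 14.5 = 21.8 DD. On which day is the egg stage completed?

day 11

Daily DD above 14.5 °C (capped at 21.8): 14.8, 13.3, 3.1, 9.6, 21.8, 14.0, 21.8, 21.8, 19.8, 2.7, 7.2, 6.8.
Cumulative: 14.8, 28.1, 31.2, 40.8, 62.6, 76.6, 98.4, 120.2, 140.0, 142.7, 149.9, 156.7.
The total first reaches 145 DD on day 11.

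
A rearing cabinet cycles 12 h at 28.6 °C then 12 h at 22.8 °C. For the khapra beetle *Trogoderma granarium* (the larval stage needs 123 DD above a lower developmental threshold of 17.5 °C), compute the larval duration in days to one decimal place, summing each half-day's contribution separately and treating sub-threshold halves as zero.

15.0 days

Day half: max(0, 28.6 − 17.5) × 0.5 = 11.1 × 0.5 = 5.55 DD.
Night half: max(0, 22.8 − 17.5) × 0.5 = 5.3 × 0.5 = 2.65 DD.
Per 24 h: 8.20 DD/day.
Duration = 123 / 8.20 = 15.000 ≈ 15.0 days.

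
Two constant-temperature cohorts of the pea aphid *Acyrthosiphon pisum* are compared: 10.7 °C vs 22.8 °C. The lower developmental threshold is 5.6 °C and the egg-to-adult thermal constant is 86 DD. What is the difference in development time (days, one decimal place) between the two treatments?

At 10.7 °C: 86 / (10.7 − 5.6) = 86 / 5.1 = 16.863 d.
At 22.8 °C: 86 / (22.8 − 5.6) = 86 / 17.2 = 5.000 d.
Difference = |16.863 − 5.000| = 11.863 ≈ 11.9 days.

11.9 days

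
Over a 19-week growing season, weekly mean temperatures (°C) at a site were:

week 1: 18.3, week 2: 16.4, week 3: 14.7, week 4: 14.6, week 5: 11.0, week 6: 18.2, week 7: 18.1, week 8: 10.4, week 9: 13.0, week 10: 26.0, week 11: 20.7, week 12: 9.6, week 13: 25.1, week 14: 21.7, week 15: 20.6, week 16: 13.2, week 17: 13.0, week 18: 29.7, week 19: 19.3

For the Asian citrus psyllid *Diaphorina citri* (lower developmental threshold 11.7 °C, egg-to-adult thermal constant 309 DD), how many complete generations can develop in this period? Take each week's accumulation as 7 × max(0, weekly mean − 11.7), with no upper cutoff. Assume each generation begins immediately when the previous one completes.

Weekly DD (7 × max(0, T̄ − 11.7)): 46.2, 32.9, 21.0, 20.3, 0.0, 45.5, 44.8, 0.0, 9.1, 100.1, 63.0, 0.0, 93.8, 70.0, 62.3, 10.5, 9.1, 126.0, 53.2.
Season total = 807.8 DD.
Complete generations = ⌊807.8 / 309⌋ = 2.

2 generations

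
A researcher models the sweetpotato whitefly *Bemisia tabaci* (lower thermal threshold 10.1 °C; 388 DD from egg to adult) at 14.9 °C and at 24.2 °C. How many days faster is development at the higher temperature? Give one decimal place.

At 14.9 °C: 388 / (14.9 − 10.1) = 388 / 4.8 = 80.833 d.
At 24.2 °C: 388 / (24.2 − 10.1) = 388 / 14.1 = 27.518 d.
Difference = |80.833 − 27.518| = 53.316 ≈ 53.3 days.

53.3 days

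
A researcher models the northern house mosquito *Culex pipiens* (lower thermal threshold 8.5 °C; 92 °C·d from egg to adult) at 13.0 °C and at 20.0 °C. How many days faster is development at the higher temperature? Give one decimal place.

12.4 days

At 13.0 °C: 92 / (13.0 − 8.5) = 92 / 4.5 = 20.444 d.
At 20.0 °C: 92 / (20.0 − 8.5) = 92 / 11.5 = 8.000 d.
Difference = |20.444 − 8.000| = 12.444 ≈ 12.4 days.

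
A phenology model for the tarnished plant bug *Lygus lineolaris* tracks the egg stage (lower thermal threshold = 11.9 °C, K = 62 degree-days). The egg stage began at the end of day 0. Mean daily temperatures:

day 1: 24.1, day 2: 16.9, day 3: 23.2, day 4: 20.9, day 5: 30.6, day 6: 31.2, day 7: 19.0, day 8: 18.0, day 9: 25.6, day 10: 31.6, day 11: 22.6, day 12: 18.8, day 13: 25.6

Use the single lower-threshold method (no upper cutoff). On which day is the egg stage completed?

Daily DD above 11.9 °C: 12.2, 5.0, 11.3, 9.0, 18.7, 19.3, 7.1, 6.1, 13.7, 19.7, 10.7, 6.9, 13.7.
Cumulative: 12.2, 17.2, 28.5, 37.5, 56.2, 75.5, 82.6, 88.7, 102.4, 122.1, 132.8, 139.7, 153.4.
The total first reaches 62 DD on day 6.

day 6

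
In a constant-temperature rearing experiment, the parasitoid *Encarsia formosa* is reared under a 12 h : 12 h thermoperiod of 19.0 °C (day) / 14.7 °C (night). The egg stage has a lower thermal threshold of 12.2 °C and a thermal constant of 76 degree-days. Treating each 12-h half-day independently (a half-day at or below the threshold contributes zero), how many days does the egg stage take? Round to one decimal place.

16.3 days

Day half: max(0, 19.0 − 12.2) × 0.5 = 6.8 × 0.5 = 3.40 DD.
Night half: max(0, 14.7 − 12.2) × 0.5 = 2.5 × 0.5 = 1.25 DD.
Per 24 h: 4.65 DD/day.
Duration = 76 / 4.65 = 16.344 ≈ 16.3 days.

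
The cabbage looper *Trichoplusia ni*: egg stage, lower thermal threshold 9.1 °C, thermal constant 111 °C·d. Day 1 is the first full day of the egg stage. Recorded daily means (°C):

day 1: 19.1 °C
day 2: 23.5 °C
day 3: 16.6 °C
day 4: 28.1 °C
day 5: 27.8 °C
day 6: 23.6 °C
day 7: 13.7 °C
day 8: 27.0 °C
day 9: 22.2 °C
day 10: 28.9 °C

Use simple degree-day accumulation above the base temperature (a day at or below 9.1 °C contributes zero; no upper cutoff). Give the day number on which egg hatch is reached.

Daily DD above 9.1 °C: 10.0, 14.4, 7.5, 19.0, 18.7, 14.5, 4.6, 17.9, 13.1, 19.8.
Cumulative: 10.0, 24.4, 31.9, 50.9, 69.6, 84.1, 88.7, 106.6, 119.7, 139.5.
The total first reaches 111 DD on day 9.

day 9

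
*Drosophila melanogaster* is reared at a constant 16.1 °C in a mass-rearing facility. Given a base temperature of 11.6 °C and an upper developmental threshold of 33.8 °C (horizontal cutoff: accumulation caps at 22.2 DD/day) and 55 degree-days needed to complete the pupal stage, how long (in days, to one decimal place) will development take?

12.2 days

Daily accumulation = 16.1 − 11.6 = 4.5 DD/day.
Duration = 55 / 4.5 = 12.222 ≈ 12.2 days.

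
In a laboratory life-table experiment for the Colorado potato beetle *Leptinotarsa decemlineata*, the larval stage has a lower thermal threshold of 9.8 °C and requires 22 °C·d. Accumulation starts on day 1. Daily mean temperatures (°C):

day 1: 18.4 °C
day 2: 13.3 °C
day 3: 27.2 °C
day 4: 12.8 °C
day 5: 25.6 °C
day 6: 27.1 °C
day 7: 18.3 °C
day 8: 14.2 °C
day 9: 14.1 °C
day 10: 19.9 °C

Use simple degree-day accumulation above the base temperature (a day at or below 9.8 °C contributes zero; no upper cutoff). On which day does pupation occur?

day 3

Daily DD above 9.8 °C: 8.6, 3.5, 17.4, 3.0, 15.8, 17.3, 8.5, 4.4, 4.3, 10.1.
Cumulative: 8.6, 12.1, 29.5, 32.5, 48.3, 65.6, 74.1, 78.5, 82.8, 92.9.
The total first reaches 22 DD on day 3.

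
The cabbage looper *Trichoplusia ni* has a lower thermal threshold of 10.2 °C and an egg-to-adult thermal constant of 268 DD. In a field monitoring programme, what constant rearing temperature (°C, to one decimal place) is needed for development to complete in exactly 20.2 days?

Required daily accumulation = 268 / 20.2 = 13.267 DD/day.
T = T_base + 13.267 = 10.2 + 13.267 = 23.467 ≈ 23.5 °C.

23.5 °C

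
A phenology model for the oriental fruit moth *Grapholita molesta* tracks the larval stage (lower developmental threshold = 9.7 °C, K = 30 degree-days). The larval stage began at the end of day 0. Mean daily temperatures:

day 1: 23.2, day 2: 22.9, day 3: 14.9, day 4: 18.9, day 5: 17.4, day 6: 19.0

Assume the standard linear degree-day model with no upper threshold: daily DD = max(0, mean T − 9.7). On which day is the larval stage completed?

Daily DD above 9.7 °C: 13.5, 13.2, 5.2, 9.2, 7.7, 9.3.
Cumulative: 13.5, 26.7, 31.9, 41.1, 48.8, 58.1.
The total first reaches 30 DD on day 3.

day 3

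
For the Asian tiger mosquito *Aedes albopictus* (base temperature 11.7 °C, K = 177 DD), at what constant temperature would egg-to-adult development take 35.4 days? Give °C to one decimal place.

16.7 °C

Required daily accumulation = 177 / 35.4 = 5.000 DD/day.
T = T_base + 5.000 = 11.7 + 5.000 = 16.700 ≈ 16.7 °C.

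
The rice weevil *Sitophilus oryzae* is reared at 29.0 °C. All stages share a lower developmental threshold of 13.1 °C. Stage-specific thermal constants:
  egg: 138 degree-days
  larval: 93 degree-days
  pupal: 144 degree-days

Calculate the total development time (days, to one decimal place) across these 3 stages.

23.6 days

Daily accumulation at 29.0 °C = 29.0 − 13.1 = 15.9 DD/day.
Total K = 138 + 93 + 144 = 375 DD.
Total duration = 375 / 15.9 = 23.585 ≈ 23.6 days.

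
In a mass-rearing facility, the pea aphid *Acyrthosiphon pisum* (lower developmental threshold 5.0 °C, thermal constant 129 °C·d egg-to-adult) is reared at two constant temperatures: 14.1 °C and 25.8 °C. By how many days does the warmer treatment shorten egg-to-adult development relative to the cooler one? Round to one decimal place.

At 14.1 °C: 129 / (14.1 − 5.0) = 129 / 9.1 = 14.176 d.
At 25.8 °C: 129 / (25.8 − 5.0) = 129 / 20.8 = 6.202 d.
Difference = |14.176 − 6.202| = 7.974 ≈ 8.0 days.

8.0 days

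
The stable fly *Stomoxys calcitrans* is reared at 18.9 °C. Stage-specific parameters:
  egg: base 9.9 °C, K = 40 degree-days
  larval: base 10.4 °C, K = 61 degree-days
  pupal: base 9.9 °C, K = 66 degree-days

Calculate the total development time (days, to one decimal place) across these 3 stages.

19.0 days

egg: 40 / (18.9 − 9.9) = 40 / 9.0 = 4.444 d.
larval: 61 / (18.9 − 10.4) = 61 / 8.5 = 7.176 d.
pupal: 66 / (18.9 − 9.9) = 66 / 9.0 = 7.333 d.
Sum = 18.954 ≈ 19.0 days.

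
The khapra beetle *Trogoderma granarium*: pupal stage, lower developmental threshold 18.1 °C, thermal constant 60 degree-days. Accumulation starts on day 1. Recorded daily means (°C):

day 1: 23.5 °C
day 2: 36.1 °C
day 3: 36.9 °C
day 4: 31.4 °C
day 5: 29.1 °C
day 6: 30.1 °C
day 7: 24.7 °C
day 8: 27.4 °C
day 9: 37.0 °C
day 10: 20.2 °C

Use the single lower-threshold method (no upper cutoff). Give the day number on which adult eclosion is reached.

day 5

Daily DD above 18.1 °C: 5.4, 18.0, 18.8, 13.3, 11.0, 12.0, 6.6, 9.3, 18.9, 2.1.
Cumulative: 5.4, 23.4, 42.2, 55.5, 66.5, 78.5, 85.1, 94.4, 113.3, 115.4.
The total first reaches 60 DD on day 5.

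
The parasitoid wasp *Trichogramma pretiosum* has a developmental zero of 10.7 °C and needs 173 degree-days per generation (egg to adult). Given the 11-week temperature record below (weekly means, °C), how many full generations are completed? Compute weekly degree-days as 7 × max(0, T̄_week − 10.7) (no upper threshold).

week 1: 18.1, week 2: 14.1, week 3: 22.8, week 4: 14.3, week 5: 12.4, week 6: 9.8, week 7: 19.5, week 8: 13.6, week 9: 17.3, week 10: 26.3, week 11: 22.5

2 generations

Weekly DD (7 × max(0, T̄ − 10.7)): 51.8, 23.8, 84.7, 25.2, 11.9, 0.0, 61.6, 20.3, 46.2, 109.2, 82.6.
Season total = 517.3 DD.
Complete generations = ⌊517.3 / 173⌋ = 2.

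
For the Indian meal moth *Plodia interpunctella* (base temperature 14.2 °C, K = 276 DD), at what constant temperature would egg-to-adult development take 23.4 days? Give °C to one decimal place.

26.0 °C

Required daily accumulation = 276 / 23.4 = 11.795 DD/day.
T = T_base + 11.795 = 14.2 + 11.795 = 25.995 ≈ 26.0 °C.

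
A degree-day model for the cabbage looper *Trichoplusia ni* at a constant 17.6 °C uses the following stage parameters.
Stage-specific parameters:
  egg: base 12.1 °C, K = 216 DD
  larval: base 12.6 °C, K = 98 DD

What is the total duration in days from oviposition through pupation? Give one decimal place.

egg: 216 / (17.6 − 12.1) = 216 / 5.5 = 39.273 d.
larval: 98 / (17.6 − 12.6) = 98 / 5.0 = 19.600 d.
Sum = 58.873 ≈ 58.9 days.

58.9 days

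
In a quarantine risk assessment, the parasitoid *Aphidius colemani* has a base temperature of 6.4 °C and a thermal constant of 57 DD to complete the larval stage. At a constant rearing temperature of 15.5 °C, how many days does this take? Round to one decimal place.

6.3 days

Daily accumulation = 15.5 − 6.4 = 9.1 DD/day.
Duration = 57 / 9.1 = 6.264 ≈ 6.3 days.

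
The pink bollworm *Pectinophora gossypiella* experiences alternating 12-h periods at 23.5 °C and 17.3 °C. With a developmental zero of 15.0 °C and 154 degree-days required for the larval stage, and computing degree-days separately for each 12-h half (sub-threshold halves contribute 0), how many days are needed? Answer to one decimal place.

28.5 days

Day half: max(0, 23.5 − 15.0) × 0.5 = 8.5 × 0.5 = 4.25 DD.
Night half: max(0, 17.3 − 15.0) × 0.5 = 2.3 × 0.5 = 1.15 DD.
Per 24 h: 5.40 DD/day.
Duration = 154 / 5.40 = 28.519 ≈ 28.5 days.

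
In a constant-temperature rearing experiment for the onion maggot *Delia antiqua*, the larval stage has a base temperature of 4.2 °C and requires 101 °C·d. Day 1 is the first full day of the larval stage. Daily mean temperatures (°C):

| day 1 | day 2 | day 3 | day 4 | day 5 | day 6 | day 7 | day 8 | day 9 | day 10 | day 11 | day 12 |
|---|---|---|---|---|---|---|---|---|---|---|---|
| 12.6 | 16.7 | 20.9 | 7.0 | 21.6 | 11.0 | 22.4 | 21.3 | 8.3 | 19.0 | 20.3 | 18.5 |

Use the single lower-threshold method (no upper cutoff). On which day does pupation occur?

day 9

Daily DD above 4.2 °C: 8.4, 12.5, 16.7, 2.8, 17.4, 6.8, 18.2, 17.1, 4.1, 14.8, 16.1, 14.3.
Cumulative: 8.4, 20.9, 37.6, 40.4, 57.8, 64.6, 82.8, 99.9, 104.0, 118.8, 134.9, 149.2.
The total first reaches 101 DD on day 9.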